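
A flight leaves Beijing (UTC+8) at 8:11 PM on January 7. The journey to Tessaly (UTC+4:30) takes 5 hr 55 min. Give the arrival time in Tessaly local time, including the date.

10:36 PM on January 7

Tessaly is 3:30 behind Beijing.
After 5 hours and 55 minutes it is 2:06 AM (Jan 8) in Beijing.
Shift by the zone difference: 2:06 AM − 3:30 = 10:36 PM on Jan 7 in Tessaly.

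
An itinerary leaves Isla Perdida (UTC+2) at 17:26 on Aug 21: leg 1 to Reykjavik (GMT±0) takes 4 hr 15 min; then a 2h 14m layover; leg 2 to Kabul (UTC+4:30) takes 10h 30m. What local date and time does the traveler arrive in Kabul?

12:55 on Aug 22

Convert departure to UTC: 17:26 − 2:00 = 15:26 UTC on Aug 21.
Add 4 hours and 15 minutes leg 1 → 19:41 UTC.
Add 2 hours and 14 minutes layover in Reykjavik → 21:55 UTC.
Add 10 hours 30 minutes leg 2 → 08:25 UTC (Aug 22).
Kabul is UTC+4:30, so local arrival = 08:25 + 4:30 = 12:55 on Aug 22.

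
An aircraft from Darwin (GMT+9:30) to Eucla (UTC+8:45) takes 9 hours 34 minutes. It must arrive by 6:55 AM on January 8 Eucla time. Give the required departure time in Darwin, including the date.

Target arrival in UTC: 6:55 AM − 8:45 = 10:10 PM on Jan 7.
Subtract 9 hours and 34 minutes → departure 12:36 PM UTC on Jan 7.
Darwin is UTC+9:30: 12:36 PM + 9:30 = 10:06 PM on Jan 7.

10:06 PM on January 7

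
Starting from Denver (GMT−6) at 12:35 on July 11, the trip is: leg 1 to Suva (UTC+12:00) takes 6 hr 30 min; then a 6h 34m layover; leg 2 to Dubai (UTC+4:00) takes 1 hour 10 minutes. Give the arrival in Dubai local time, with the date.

Convert departure to UTC: 12:35 + 6:00 = 18:35 UTC on Jul 11.
Add 6 hours 30 minutes leg 1 → 01:05 UTC (Jul 12).
Add 6 hours and 34 minutes layover in Suva → 07:39 UTC.
Add 1 hour and 10 minutes leg 2 → 08:49 UTC.
Dubai is UTC+4:00, so local arrival = 08:49 + 4:00 = 12:49 on Jul 12.

12:49 on July 12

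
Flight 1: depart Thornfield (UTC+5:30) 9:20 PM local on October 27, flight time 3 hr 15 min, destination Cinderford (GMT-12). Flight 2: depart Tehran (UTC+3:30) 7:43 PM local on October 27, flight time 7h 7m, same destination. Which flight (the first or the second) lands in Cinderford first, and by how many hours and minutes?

the first, by 4 hours 15 minutes

Flight 1 in UTC: 9:20 PM − 5:30 = 3:50 PM on Oct 27.
+3 hours 15 minutes → arrive 7:05 PM UTC on Oct 27.
Flight 2 in UTC: 7:43 PM − 3:30 = 4:13 PM on Oct 27.
+7 hours and 7 minutes → arrive 11:20 PM UTC on Oct 27.
Flight 1 lands earlier by 4 hours 15 minutes.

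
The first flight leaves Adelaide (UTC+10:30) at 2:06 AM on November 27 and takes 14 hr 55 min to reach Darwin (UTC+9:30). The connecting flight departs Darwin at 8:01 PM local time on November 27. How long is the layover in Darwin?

Convert departure to UTC: 2:06 AM − 10:30 = 3:36 PM UTC on Nov 26.
Add 14 hours and 55 minutes flight time → 6:31 AM UTC (Nov 27).
Darwin is UTC+9:30, so local arrival = 6:31 AM + 9:30 = 4:01 PM on Nov 27.
Layover = 8:01 PM − 4:01 PM = 4 hours.

4 hours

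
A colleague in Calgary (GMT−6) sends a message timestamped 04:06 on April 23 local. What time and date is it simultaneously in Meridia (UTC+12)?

22:06 on April 23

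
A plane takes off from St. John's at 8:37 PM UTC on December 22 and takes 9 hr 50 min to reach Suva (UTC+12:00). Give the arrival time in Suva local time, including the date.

6:27 PM on December 23

Departure is given in UTC: 8:37 PM on Dec 22.
Add 9 hours and 50 minutes → 6:27 AM UTC (Dec 23).
Suva is UTC+12:00: 6:27 AM + 12:00 = 6:27 PM on Dec 23.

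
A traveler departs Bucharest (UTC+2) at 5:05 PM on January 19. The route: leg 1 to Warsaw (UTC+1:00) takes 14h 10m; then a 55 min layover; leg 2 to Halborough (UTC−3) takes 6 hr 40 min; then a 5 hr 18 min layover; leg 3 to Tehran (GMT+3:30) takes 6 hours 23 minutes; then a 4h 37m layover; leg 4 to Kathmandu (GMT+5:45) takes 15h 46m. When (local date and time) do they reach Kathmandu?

2:39 AM on Jan 22

Convert departure to UTC: 5:05 PM − 2:00 = 3:05 PM UTC on Jan 19.
Add 14 hours and 10 minutes leg 1 → 5:15 AM UTC (Jan 20).
Add 55 minutes layover in Warsaw → 6:10 AM UTC.
Add 6 hours and 40 minutes leg 2 → 12:50 PM UTC.
Add 5 hours 18 minutes layover in Halborough → 6:08 PM UTC.
Add 6 hours and 23 minutes leg 3 → 12:31 AM UTC (Jan 21).
Add 4 hours and 37 minutes layover in Tehran → 5:08 AM UTC.
Add 15 hours 46 minutes leg 4 → 8:54 PM UTC.
Kathmandu is UTC+5:45, so local arrival = 8:54 PM + 5:45 = 2:39 AM on Jan 22.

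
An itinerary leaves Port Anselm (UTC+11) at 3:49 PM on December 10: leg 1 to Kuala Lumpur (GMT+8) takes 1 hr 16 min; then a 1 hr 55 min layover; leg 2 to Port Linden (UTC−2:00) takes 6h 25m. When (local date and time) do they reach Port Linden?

Convert departure to UTC: 3:49 PM − 11:00 = 4:49 AM UTC on Dec 10.
Add 1 hour 16 minutes leg 1 → 6:05 AM UTC.
Add 1 hour and 55 minutes layover in Kuala Lumpur → 8:00 AM UTC.
Add 6 hours 25 minutes leg 2 → 2:25 PM UTC.
Port Linden is UTC−2:00, so local arrival = 2:25 PM − 2:00 = 12:25 PM on Dec 10.

12:25 PM on December 10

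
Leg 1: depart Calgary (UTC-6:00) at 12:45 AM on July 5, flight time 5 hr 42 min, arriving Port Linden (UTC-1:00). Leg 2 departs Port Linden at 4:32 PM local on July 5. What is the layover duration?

5 hours 5 minutes

Convert departure to UTC: 12:45 AM + 6:00 = 6:45 AM UTC on Jul 5.
Add 5 hours 42 minutes flight time → 12:27 PM UTC.
Port Linden is UTC−1:00, so local arrival = 12:27 PM − 1:00 = 11:27 AM on Jul 5.
Layover = 4:32 PM − 11:27 AM = 5 hours 5 minutes.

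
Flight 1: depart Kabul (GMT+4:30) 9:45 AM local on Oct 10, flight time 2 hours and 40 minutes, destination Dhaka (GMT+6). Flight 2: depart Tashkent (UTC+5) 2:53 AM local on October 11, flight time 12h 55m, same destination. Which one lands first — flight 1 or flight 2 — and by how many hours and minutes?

the first, by 26 hours 53 minutes

Flight 1 in UTC: 9:45 AM − 4:30 = 5:15 AM on Oct 10.
+2 hours 40 minutes → arrive 7:55 AM UTC on Oct 10.
Flight 2 in UTC: 2:53 AM − 5:00 = 9:53 PM on Oct 10.
+12 hours and 55 minutes → arrive 10:48 AM UTC on Oct 11.
Flight 1 lands earlier by 26 hours 53 minutes.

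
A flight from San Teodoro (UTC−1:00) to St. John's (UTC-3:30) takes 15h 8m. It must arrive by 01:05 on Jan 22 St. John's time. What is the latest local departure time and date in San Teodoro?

Target arrival in UTC: 01:05 + 3:30 = 04:35 on Jan 22.
Subtract 15 hours and 8 minutes → departure 13:27 UTC on Jan 21.
San Teodoro is UTC−1:00: 13:27 − 1:00 = 12:27 on Jan 21.

12:27 on January 21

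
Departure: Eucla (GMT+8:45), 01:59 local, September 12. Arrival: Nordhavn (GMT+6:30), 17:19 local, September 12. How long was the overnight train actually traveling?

Departure in UTC: 01:59 − 8:45 = 17:14 on Sep 11.
Arrival in UTC: 17:19 − 6:30 = 10:49 on Sep 12.
Elapsed = 10:49 − 17:14 (+1 day) = 17 hours 35 minutes.

17 hours 35 minutes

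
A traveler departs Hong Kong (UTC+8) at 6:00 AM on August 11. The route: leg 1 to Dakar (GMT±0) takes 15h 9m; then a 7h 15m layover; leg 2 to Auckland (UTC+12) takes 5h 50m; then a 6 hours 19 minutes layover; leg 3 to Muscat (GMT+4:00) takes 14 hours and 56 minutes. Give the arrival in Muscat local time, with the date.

Convert departure to UTC: 6:00 AM − 8:00 = 10:00 PM UTC on Aug 10.
Add 15 hours 9 minutes leg 1 → 1:09 PM UTC (Aug 11).
Add 7 hours 15 minutes layover in Dakar → 8:24 PM UTC.
Add 5 hours 50 minutes leg 2 → 2:14 AM UTC (Aug 12).
Add 6 hours and 19 minutes layover in Auckland → 8:33 AM UTC.
Add 14 hours 56 minutes leg 3 → 11:29 PM UTC.
Muscat is UTC+4:00, so local arrival = 11:29 PM + 4:00 = 3:29 AM on Aug 13.

3:29 AM on August 13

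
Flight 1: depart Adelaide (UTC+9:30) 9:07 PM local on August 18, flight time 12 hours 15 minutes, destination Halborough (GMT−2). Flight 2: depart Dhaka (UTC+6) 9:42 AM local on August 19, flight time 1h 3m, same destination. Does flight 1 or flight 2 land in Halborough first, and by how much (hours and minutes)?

the first, by 4 hours 53 minutes

Flight 1 in UTC: 9:07 PM − 9:30 = 11:37 AM on Aug 18.
+12 hours and 15 minutes → arrive 11:52 PM UTC on Aug 18.
Flight 2 in UTC: 9:42 AM − 6:00 = 3:42 AM on Aug 19.
+1 hour and 3 minutes → arrive 4:45 AM UTC on Aug 19.
Flight 1 lands earlier by 4 hours 53 minutes.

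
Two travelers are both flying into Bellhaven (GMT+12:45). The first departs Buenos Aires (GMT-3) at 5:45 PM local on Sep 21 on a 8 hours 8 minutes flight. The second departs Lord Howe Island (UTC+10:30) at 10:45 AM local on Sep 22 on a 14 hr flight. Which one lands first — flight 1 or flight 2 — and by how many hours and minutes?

the first, by 9 hours 22 minutes

Flight 1 in UTC: 5:45 PM + 3:00 = 8:45 PM on Sep 21.
+8 hours and 8 minutes → arrive 4:53 AM UTC on Sep 22.
Flight 2 in UTC: 10:45 AM − 10:30 = 12:15 AM on Sep 22.
+14 hours → arrive 2:15 PM UTC on Sep 22.
Flight 1 lands earlier by 9 hours 22 minutes.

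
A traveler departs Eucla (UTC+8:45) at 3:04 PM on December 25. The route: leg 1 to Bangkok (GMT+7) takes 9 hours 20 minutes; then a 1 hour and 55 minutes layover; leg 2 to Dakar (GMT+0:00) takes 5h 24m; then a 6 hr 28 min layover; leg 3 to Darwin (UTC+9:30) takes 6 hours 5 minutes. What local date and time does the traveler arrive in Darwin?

Convert departure to UTC: 3:04 PM − 8:45 = 6:19 AM UTC on Dec 25.
Add 9 hours and 20 minutes leg 1 → 3:39 PM UTC.
Add 1 hour and 55 minutes layover in Bangkok → 5:34 PM UTC.
Add 5 hours 24 minutes leg 2 → 10:58 PM UTC.
Add 6 hours 28 minutes layover in Dakar → 5:26 AM UTC (Dec 26).
Add 6 hours and 5 minutes leg 3 → 11:31 AM UTC.
Darwin is UTC+9:30, so local arrival = 11:31 AM + 9:30 = 9:01 PM on Dec 26.

9:01 PM on December 26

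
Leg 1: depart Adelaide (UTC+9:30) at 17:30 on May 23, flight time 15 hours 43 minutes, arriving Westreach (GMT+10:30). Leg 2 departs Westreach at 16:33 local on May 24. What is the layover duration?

Convert departure to UTC: 17:30 − 9:30 = 08:00 UTC on May 23.
Add 15 hours and 43 minutes flight time → 23:43 UTC.
Westreach is UTC+10:30, so local arrival = 23:43 + 10:30 = 10:13 on May 24.
Layover = 16:33 − 10:13 = 6 hours 20 minutes.

6 hours 20 minutes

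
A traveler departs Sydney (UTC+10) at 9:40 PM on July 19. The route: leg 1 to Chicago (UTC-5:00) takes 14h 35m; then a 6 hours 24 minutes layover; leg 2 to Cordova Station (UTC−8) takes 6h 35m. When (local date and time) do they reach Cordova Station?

Convert departure to UTC: 9:40 PM − 10:00 = 11:40 AM UTC on Jul 19.
Add 14 hours and 35 minutes leg 1 → 2:15 AM UTC (Jul 20).
Add 6 hours 24 minutes layover in Chicago → 8:39 AM UTC.
Add 6 hours 35 minutes leg 2 → 3:14 PM UTC.
Cordova Station is UTC−8:00, so local arrival = 3:14 PM − 8:00 = 7:14 AM on Jul 20.

7:14 AM on July 20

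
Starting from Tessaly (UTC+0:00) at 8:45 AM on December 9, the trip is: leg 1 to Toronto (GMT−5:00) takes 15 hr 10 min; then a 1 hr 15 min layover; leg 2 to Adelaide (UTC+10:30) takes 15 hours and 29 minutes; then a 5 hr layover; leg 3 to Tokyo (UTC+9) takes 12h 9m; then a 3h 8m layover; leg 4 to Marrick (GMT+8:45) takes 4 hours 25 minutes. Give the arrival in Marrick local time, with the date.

Tessaly is at UTC+0, so departure is already 8:45 AM UTC on Dec 9.
Add 15 hours and 10 minutes leg 1 → 11:55 PM UTC.
Add 1 hour 15 minutes layover in Toronto → 1:10 AM UTC (Dec 10).
Add 15 hours and 29 minutes leg 2 → 4:39 PM UTC.
Add 5 hours layover in Adelaide → 9:39 PM UTC.
Add 12 hours 9 minutes leg 3 → 9:48 AM UTC (Dec 11).
Add 3 hours and 8 minutes layover in Tokyo → 12:56 PM UTC.
Add 4 hours and 25 minutes leg 4 → 5:21 PM UTC.
Marrick is UTC+8:45, so local arrival = 5:21 PM + 8:45 = 2:06 AM on Dec 12.

2:06 AM on December 12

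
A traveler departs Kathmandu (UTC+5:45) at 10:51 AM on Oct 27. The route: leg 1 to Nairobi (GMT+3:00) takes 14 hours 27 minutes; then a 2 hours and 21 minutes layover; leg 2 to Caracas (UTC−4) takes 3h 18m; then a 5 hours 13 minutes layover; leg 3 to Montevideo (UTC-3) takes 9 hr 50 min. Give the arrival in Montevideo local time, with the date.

1:15 PM on Oct 28

Convert departure to UTC: 10:51 AM − 5:45 = 5:06 AM UTC on Oct 27.
Add 14 hours and 27 minutes leg 1 → 7:33 PM UTC.
Add 2 hours 21 minutes layover in Nairobi → 9:54 PM UTC.
Add 3 hours and 18 minutes leg 2 → 1:12 AM UTC (Oct 28).
Add 5 hours and 13 minutes layover in Caracas → 6:25 AM UTC.
Add 9 hours 50 minutes leg 3 → 4:15 PM UTC.
Montevideo is UTC−3:00, so local arrival = 4:15 PM − 3:00 = 1:15 PM on Oct 28.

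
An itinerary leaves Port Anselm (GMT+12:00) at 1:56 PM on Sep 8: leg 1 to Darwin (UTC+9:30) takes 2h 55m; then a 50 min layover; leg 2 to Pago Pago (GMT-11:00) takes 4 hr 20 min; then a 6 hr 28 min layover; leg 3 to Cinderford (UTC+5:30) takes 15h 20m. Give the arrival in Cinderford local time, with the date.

1:19 PM on Sep 9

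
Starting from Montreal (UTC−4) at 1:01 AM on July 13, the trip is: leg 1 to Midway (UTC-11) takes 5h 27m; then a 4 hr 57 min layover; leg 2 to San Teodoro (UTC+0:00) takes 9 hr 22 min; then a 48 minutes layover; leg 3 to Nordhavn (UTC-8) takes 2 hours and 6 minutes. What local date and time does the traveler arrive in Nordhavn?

7:41 PM on July 13

Convert departure to UTC: 1:01 AM + 4:00 = 5:01 AM UTC on Jul 13.
Add 5 hours and 27 minutes leg 1 → 10:28 AM UTC.
Add 4 hours 57 minutes layover in Midway → 3:25 PM UTC.
Add 9 hours and 22 minutes leg 2 → 12:47 AM UTC (Jul 14).
Add 48 minutes layover in San Teodoro → 1:35 AM UTC.
Add 2 hours and 6 minutes leg 3 → 3:41 AM UTC.
Nordhavn is UTC−8:00, so local arrival = 3:41 AM − 8:00 = 7:41 PM on Jul 13.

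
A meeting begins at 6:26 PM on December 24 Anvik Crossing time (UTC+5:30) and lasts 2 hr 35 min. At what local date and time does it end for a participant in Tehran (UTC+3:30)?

7:01 PM on December 24

Convert start to UTC: 6:26 PM − 5:30 = 12:56 PM UTC on Dec 24.
Add 2 hours and 35 minutes duration → 3:31 PM UTC.
Tehran is UTC+3:30, so local end time = 3:31 PM + 3:30 = 7:01 PM on Dec 24.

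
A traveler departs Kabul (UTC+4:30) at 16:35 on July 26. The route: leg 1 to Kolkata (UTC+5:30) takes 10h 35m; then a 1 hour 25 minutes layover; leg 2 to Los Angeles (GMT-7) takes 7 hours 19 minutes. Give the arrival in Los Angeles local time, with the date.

Convert departure to UTC: 16:35 − 4:30 = 12:05 UTC on Jul 26.
Add 10 hours and 35 minutes leg 1 → 22:40 UTC.
Add 1 hour and 25 minutes layover in Kolkata → 00:05 UTC (Jul 27).
Add 7 hours 19 minutes leg 2 → 07:24 UTC.
Los Angeles is UTC−7:00, so local arrival = 07:24 − 7:00 = 00:24 on Jul 27.

00:24 on July 27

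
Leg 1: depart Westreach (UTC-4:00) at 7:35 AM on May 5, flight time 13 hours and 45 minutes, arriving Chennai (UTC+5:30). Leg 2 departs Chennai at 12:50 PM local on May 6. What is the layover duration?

6 hours

Convert departure to UTC: 7:35 AM + 4:00 = 11:35 AM UTC on May 5.
Add 13 hours and 45 minutes flight time → 1:20 AM UTC (May 6).
Chennai is UTC+5:30, so local arrival = 1:20 AM + 5:30 = 6:50 AM on May 6.
Layover = 12:50 PM − 6:50 AM = 6 hours.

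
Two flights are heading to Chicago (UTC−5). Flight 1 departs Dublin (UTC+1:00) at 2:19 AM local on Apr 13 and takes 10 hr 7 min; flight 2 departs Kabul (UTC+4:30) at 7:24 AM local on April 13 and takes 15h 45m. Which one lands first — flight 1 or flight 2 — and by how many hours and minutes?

Flight 1 in UTC: 2:19 AM − 1:00 = 1:19 AM on Apr 13.
+10 hours and 7 minutes → arrive 11:26 AM UTC on Apr 13.
Flight 2 in UTC: 7:24 AM − 4:30 = 2:54 AM on Apr 13.
+15 hours and 45 minutes → arrive 6:39 PM UTC on Apr 13.
Flight 1 lands earlier by 7 hours 13 minutes.

the first, by 7 hours 13 minutes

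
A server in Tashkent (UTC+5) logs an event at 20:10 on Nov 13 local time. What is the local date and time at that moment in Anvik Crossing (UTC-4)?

In UTC: 20:10 − 5:00 = 15:10 on Nov 13.
Anvik Crossing is UTC−4:00: 15:10 − 4:00 = 11:10 on Nov 13.

11:10 on November 13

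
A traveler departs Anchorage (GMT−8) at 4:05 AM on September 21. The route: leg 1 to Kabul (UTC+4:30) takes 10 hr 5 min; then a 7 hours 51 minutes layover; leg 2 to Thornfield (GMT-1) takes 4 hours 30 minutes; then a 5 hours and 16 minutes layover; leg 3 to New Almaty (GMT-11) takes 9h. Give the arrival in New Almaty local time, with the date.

1:47 PM on Sep 22

Convert departure to UTC: 4:05 AM + 8:00 = 12:05 PM UTC on Sep 21.
Add 10 hours 5 minutes leg 1 → 10:10 PM UTC.
Add 7 hours 51 minutes layover in Kabul → 6:01 AM UTC (Sep 22).
Add 4 hours and 30 minutes leg 2 → 10:31 AM UTC.
Add 5 hours and 16 minutes layover in Thornfield → 3:47 PM UTC.
Add 9 hours leg 3 → 12:47 AM UTC (Sep 23).
New Almaty is UTC−11:00, so local arrival = 12:47 AM − 11:00 = 1:47 PM on Sep 22.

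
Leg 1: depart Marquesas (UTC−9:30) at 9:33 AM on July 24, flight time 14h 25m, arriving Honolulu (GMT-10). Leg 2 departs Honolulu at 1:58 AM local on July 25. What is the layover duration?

2 hours 30 minutes

Convert departure to UTC: 9:33 AM + 9:30 = 7:03 PM UTC on Jul 24.
Add 14 hours and 25 minutes flight time → 9:28 AM UTC (Jul 25).
Honolulu is UTC−10:00, so local arrival = 9:28 AM − 10:00 = 11:28 PM on Jul 24.
Layover = 1:58 AM − 11:28 PM (+1 day) = 2 hours 30 minutes.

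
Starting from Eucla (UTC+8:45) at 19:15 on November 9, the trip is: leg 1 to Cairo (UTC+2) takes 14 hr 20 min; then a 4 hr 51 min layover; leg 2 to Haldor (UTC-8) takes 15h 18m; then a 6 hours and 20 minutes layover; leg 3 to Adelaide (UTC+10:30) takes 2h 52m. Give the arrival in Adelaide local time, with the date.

Convert departure to UTC: 19:15 − 8:45 = 10:30 UTC on Nov 9.
Add 14 hours and 20 minutes leg 1 → 00:50 UTC (Nov 10).
Add 4 hours 51 minutes layover in Cairo → 05:41 UTC.
Add 15 hours 18 minutes leg 2 → 20:59 UTC.
Add 6 hours and 20 minutes layover in Haldor → 03:19 UTC (Nov 11).
Add 2 hours 52 minutes leg 3 → 06:11 UTC.
Adelaide is UTC+10:30, so local arrival = 06:11 + 10:30 = 16:41 on Nov 11.

16:41 on November 11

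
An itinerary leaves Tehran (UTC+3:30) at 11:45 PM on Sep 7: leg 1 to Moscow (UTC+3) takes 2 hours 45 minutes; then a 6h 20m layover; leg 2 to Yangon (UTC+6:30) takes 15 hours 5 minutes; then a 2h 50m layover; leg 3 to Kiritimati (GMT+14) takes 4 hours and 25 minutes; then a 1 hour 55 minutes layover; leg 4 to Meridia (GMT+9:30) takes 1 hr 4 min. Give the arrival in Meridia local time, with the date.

Convert departure to UTC: 11:45 PM − 3:30 = 8:15 PM UTC on Sep 7.
Add 2 hours and 45 minutes leg 1 → 11:00 PM UTC.
Add 6 hours and 20 minutes layover in Moscow → 5:20 AM UTC (Sep 8).
Add 15 hours 5 minutes leg 2 → 8:25 PM UTC.
Add 2 hours and 50 minutes layover in Yangon → 11:15 PM UTC.
Add 4 hours and 25 minutes leg 3 → 3:40 AM UTC (Sep 9).
Add 1 hour and 55 minutes layover in Kiritimati → 5:35 AM UTC.
Add 1 hour and 4 minutes leg 4 → 6:39 AM UTC.
Meridia is UTC+9:30, so local arrival = 6:39 AM + 9:30 = 4:09 PM on Sep 9.

4:09 PM on September 9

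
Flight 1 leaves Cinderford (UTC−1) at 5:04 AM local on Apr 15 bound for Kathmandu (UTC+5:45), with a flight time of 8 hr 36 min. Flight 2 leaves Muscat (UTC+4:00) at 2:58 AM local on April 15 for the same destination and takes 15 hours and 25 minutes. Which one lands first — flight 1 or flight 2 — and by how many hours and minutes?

Flight 1 in UTC: 5:04 AM + 1:00 = 6:04 AM on Apr 15.
+8 hours 36 minutes → arrive 2:40 PM UTC on Apr 15.
Flight 2 in UTC: 2:58 AM − 4:00 = 10:58 PM on Apr 14.
+15 hours and 25 minutes → arrive 2:23 PM UTC on Apr 15.
Flight 2 lands earlier by 17 minutes.

the second, by 17 minutes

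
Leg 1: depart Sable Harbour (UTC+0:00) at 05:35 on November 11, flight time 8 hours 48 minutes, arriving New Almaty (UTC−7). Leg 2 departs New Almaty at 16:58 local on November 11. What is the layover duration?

9 hours 35 minutes

Sable Harbour is at UTC+0, so departure is already 05:35 UTC on Nov 11.
Add 8 hours 48 minutes flight time → 14:23 UTC.
New Almaty is UTC−7:00, so local arrival = 14:23 − 7:00 = 07:23 on Nov 11.
Layover = 16:58 − 07:23 = 9 hours 35 minutes.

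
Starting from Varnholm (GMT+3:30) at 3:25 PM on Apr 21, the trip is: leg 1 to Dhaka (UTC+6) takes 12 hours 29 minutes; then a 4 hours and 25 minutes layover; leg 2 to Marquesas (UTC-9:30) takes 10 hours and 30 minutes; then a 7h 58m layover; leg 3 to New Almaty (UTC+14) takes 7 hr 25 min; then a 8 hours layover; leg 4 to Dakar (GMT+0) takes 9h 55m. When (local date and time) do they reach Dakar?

12:37 AM on April 24

Convert departure to UTC: 3:25 PM − 3:30 = 11:55 AM UTC on Apr 21.
Add 12 hours and 29 minutes leg 1 → 12:24 AM UTC (Apr 22).
Add 4 hours 25 minutes layover in Dhaka → 4:49 AM UTC.
Add 10 hours 30 minutes leg 2 → 3:19 PM UTC.
Add 7 hours 58 minutes layover in Marquesas → 11:17 PM UTC.
Add 7 hours and 25 minutes leg 3 → 6:42 AM UTC (Apr 23).
Add 8 hours layover in New Almaty → 2:42 PM UTC.
Add 9 hours 55 minutes leg 4 → 12:37 AM UTC (Apr 24).
Dakar is UTC+0, so local arrival is the same: 12:37 AM on Apr 24.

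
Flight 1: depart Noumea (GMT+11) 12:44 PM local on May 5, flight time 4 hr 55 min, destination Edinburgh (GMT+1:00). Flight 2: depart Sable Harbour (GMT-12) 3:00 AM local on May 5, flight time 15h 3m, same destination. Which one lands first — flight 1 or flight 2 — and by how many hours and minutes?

Flight 1 in UTC: 12:44 PM − 11:00 = 1:44 AM on May 5.
+4 hours 55 minutes → arrive 6:39 AM UTC on May 5.
Flight 2 in UTC: 3:00 AM + 12:00 = 3:00 PM on May 5.
+15 hours and 3 minutes → arrive 6:03 AM UTC on May 6.
Flight 1 lands earlier by 23 hours 24 minutes.

the first, by 23 hours 24 minutes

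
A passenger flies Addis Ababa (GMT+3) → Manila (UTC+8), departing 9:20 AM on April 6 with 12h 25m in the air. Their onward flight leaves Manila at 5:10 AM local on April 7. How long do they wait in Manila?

Convert departure to UTC: 9:20 AM − 3:00 = 6:20 AM UTC on Apr 6.
Add 12 hours 25 minutes flight time → 6:45 PM UTC.
Manila is UTC+8:00, so local arrival = 6:45 PM + 8:00 = 2:45 AM on Apr 7.
Layover = 5:10 AM − 2:45 AM = 2 hours 25 minutes.

2 hours 25 minutes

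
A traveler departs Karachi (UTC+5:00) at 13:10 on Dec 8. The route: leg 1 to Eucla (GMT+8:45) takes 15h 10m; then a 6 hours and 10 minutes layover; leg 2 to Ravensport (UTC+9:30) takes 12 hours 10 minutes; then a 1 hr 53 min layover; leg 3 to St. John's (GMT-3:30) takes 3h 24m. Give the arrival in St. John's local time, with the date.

19:27 on Dec 9

Convert departure to UTC: 13:10 − 5:00 = 08:10 UTC on Dec 8.
Add 15 hours and 10 minutes leg 1 → 23:20 UTC.
Add 6 hours and 10 minutes layover in Eucla → 05:30 UTC (Dec 9).
Add 12 hours and 10 minutes leg 2 → 17:40 UTC.
Add 1 hour 53 minutes layover in Ravensport → 19:33 UTC.
Add 3 hours 24 minutes leg 3 → 22:57 UTC.
St. John's is UTC−3:30, so local arrival = 22:57 − 3:30 = 19:27 on Dec 9.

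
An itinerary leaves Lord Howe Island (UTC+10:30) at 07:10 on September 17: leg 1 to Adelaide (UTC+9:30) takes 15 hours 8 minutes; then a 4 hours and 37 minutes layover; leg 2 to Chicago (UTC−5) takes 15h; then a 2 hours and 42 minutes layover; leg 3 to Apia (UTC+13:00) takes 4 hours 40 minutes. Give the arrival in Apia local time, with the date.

03:47 on September 19

Convert departure to UTC: 07:10 − 10:30 = 20:40 UTC on Sep 16.
Add 15 hours 8 minutes leg 1 → 11:48 UTC (Sep 17).
Add 4 hours and 37 minutes layover in Adelaide → 16:25 UTC.
Add 15 hours leg 2 → 07:25 UTC (Sep 18).
Add 2 hours and 42 minutes layover in Chicago → 10:07 UTC.
Add 4 hours and 40 minutes leg 3 → 14:47 UTC.
Apia is UTC+13:00, so local arrival = 14:47 + 13:00 = 03:47 on Sep 19.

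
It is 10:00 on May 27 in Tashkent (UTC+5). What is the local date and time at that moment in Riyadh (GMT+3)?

08:00 on May 27

In UTC: 10:00 − 5:00 = 05:00 on May 27.
Riyadh is UTC+3:00: 05:00 + 3:00 = 08:00 on May 27.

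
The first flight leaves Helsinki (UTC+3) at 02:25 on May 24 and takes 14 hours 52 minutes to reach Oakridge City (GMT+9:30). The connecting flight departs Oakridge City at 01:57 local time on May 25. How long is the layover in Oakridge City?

Convert departure to UTC: 02:25 − 3:00 = 23:25 UTC on May 23.
Add 14 hours and 52 minutes flight time → 14:17 UTC (May 24).
Oakridge City is UTC+9:30, so local arrival = 14:17 + 9:30 = 23:47 on May 24.
Layover = 01:57 − 23:47 (+1 day) = 2 hours 10 minutes.

2 hours 10 minutes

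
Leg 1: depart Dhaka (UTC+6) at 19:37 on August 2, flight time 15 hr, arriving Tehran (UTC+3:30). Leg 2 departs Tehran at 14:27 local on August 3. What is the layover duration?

6 hours 20 minutes

Convert departure to UTC: 19:37 − 6:00 = 13:37 UTC on Aug 2.
Add 15 hours flight time → 04:37 UTC (Aug 3).
Tehran is UTC+3:30, so local arrival = 04:37 + 3:30 = 08:07 on Aug 3.
Layover = 14:27 − 08:07 = 6 hours 20 minutes.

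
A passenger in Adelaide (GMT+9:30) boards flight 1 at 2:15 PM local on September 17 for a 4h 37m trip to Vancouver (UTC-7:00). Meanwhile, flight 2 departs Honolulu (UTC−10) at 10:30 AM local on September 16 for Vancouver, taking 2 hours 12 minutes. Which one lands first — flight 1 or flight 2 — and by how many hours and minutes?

the second, by 10 hours 40 minutes

Flight 1 in UTC: 2:15 PM − 9:30 = 4:45 AM on Sep 17.
+4 hours and 37 minutes → arrive 9:22 AM UTC on Sep 17.
Flight 2 in UTC: 10:30 AM + 10:00 = 8:30 PM on Sep 16.
+2 hours 12 minutes → arrive 10:42 PM UTC on Sep 16.
Flight 2 lands earlier by 10 hours 40 minutes.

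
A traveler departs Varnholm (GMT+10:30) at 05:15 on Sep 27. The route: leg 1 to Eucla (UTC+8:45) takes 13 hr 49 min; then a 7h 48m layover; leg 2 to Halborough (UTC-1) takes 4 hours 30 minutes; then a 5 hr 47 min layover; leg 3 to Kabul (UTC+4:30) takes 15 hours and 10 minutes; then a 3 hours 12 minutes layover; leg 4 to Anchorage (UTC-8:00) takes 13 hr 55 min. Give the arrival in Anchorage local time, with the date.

Convert departure to UTC: 05:15 − 10:30 = 18:45 UTC on Sep 26.
Add 13 hours and 49 minutes leg 1 → 08:34 UTC (Sep 27).
Add 7 hours and 48 minutes layover in Eucla → 16:22 UTC.
Add 4 hours and 30 minutes leg 2 → 20:52 UTC.
Add 5 hours 47 minutes layover in Halborough → 02:39 UTC (Sep 28).
Add 15 hours and 10 minutes leg 3 → 17:49 UTC.
Add 3 hours and 12 minutes layover in Kabul → 21:01 UTC.
Add 13 hours and 55 minutes leg 4 → 10:56 UTC (Sep 29).
Anchorage is UTC−8:00, so local arrival = 10:56 − 8:00 = 02:56 on Sep 29.

02:56 on Sep 29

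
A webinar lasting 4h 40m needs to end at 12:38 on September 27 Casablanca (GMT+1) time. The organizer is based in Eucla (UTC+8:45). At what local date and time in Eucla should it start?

Target end time in UTC: 12:38 − 1:00 = 11:38 on Sep 27.
Subtract 4 hours 40 minutes → start 06:58 UTC on Sep 27.
Eucla is UTC+8:45: 06:58 + 8:45 = 15:43 on Sep 27.

15:43 on September 27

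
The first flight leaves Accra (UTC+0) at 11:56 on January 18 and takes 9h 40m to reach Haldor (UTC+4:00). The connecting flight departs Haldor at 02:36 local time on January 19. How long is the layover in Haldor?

1 hour

Accra is at UTC+0, so departure is already 11:56 UTC on Jan 18.
Add 9 hours and 40 minutes flight time → 21:36 UTC.
Haldor is UTC+4:00, so local arrival = 21:36 + 4:00 = 01:36 on Jan 19.
Layover = 02:36 − 01:36 = 1 hour.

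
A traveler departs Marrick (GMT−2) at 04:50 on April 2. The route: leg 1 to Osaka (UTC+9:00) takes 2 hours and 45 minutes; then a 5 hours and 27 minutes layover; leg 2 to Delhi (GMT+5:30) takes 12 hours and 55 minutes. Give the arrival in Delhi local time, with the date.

Convert departure to UTC: 04:50 + 2:00 = 06:50 UTC on Apr 2.
Add 2 hours and 45 minutes leg 1 → 09:35 UTC.
Add 5 hours and 27 minutes layover in Osaka → 15:02 UTC.
Add 12 hours and 55 minutes leg 2 → 03:57 UTC (Apr 3).
Delhi is UTC+5:30, so local arrival = 03:57 + 5:30 = 09:27 on Apr 3.

09:27 on April 3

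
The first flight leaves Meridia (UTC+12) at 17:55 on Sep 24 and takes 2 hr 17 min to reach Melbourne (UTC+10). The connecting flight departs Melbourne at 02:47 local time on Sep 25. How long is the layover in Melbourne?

8 hours 35 minutes

Convert departure to UTC: 17:55 − 12:00 = 05:55 UTC on Sep 24.
Add 2 hours 17 minutes flight time → 08:12 UTC.
Melbourne is UTC+10:00, so local arrival = 08:12 + 10:00 = 18:12 on Sep 24.
Layover = 02:47 − 18:12 (+1 day) = 8 hours 35 minutes.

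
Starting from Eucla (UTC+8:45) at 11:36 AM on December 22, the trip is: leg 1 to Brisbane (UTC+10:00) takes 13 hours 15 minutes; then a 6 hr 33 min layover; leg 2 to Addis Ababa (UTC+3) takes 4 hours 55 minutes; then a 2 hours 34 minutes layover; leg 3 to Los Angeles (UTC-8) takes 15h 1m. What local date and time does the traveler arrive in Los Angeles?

1:09 PM on Dec 23

Convert departure to UTC: 11:36 AM − 8:45 = 2:51 AM UTC on Dec 22.
Add 13 hours 15 minutes leg 1 → 4:06 PM UTC.
Add 6 hours 33 minutes layover in Brisbane → 10:39 PM UTC.
Add 4 hours 55 minutes leg 2 → 3:34 AM UTC (Dec 23).
Add 2 hours 34 minutes layover in Addis Ababa → 6:08 AM UTC.
Add 15 hours and 1 minute leg 3 → 9:09 PM UTC.
Los Angeles is UTC−8:00, so local arrival = 9:09 PM − 8:00 = 1:09 PM on Dec 23.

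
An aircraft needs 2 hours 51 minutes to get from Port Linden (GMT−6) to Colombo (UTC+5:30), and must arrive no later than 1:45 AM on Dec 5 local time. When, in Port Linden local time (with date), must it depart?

Target arrival in UTC: 1:45 AM − 5:30 = 8:15 PM on Dec 4.
Subtract 2 hours and 51 minutes → departure 5:24 PM UTC on Dec 4.
Port Linden is UTC−6:00: 5:24 PM − 6:00 = 11:24 AM on Dec 4.

11:24 AM on December 4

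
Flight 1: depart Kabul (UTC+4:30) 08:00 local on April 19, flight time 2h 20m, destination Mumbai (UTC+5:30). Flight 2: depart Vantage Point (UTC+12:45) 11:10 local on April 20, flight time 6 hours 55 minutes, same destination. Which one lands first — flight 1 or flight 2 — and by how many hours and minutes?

Flight 1 in UTC: 08:00 − 4:30 = 03:30 on Apr 19.
+2 hours 20 minutes → arrive 05:50 UTC on Apr 19.
Flight 2 in UTC: 11:10 − 12:45 = 22:25 on Apr 19.
+6 hours and 55 minutes → arrive 05:20 UTC on Apr 20.
Flight 1 lands earlier by 23 hours 30 minutes.

the first, by 23 hours 30 minutes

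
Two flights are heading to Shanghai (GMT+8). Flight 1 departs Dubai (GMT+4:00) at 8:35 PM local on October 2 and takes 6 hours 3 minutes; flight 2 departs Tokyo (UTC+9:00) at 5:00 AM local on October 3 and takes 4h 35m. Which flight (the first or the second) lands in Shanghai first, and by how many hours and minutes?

Flight 1 in UTC: 8:35 PM − 4:00 = 4:35 PM on Oct 2.
+6 hours 3 minutes → arrive 10:38 PM UTC on Oct 2.
Flight 2 in UTC: 5:00 AM − 9:00 = 8:00 PM on Oct 2.
+4 hours 35 minutes → arrive 12:35 AM UTC on Oct 3.
Flight 1 lands earlier by 1 hour 57 minutes.

the first, by 1 hour 57 minutes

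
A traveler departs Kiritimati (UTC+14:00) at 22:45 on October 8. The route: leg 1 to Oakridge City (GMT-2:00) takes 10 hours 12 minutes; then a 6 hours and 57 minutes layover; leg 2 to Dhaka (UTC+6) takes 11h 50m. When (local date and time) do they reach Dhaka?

19:44 on October 9

Convert departure to UTC: 22:45 − 14:00 = 08:45 UTC on Oct 8.
Add 10 hours and 12 minutes leg 1 → 18:57 UTC.
Add 6 hours and 57 minutes layover in Oakridge City → 01:54 UTC (Oct 9).
Add 11 hours 50 minutes leg 2 → 13:44 UTC.
Dhaka is UTC+6:00, so local arrival = 13:44 + 6:00 = 19:44 on Oct 9.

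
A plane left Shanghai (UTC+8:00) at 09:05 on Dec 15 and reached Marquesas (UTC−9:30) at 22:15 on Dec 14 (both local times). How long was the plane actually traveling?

Departure in UTC: 09:05 − 8:00 = 01:05 on Dec 15.
Arrival in UTC: 22:15 + 9:30 = 07:45 on Dec 15.
Elapsed = 07:45 − 01:05 = 6 hours 40 minutes.

6 hours 40 minutes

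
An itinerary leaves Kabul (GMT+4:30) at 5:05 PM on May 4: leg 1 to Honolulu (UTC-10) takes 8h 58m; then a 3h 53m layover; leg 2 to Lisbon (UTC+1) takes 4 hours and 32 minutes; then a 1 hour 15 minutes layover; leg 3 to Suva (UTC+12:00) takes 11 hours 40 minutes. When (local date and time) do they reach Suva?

Convert departure to UTC: 5:05 PM − 4:30 = 12:35 PM UTC on May 4.
Add 8 hours 58 minutes leg 1 → 9:33 PM UTC.
Add 3 hours and 53 minutes layover in Honolulu → 1:26 AM UTC (May 5).
Add 4 hours 32 minutes leg 2 → 5:58 AM UTC.
Add 1 hour and 15 minutes layover in Lisbon → 7:13 AM UTC.
Add 11 hours 40 minutes leg 3 → 6:53 PM UTC.
Suva is UTC+12:00, so local arrival = 6:53 PM + 12:00 = 6:53 AM on May 6.

6:53 AM on May 6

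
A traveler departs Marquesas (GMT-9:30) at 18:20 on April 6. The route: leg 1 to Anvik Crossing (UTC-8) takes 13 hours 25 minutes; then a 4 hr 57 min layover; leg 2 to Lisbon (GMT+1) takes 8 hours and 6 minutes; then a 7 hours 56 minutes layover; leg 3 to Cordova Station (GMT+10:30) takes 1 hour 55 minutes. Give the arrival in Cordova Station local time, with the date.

Convert departure to UTC: 18:20 + 9:30 = 03:50 UTC on Apr 7.
Add 13 hours and 25 minutes leg 1 → 17:15 UTC.
Add 4 hours and 57 minutes layover in Anvik Crossing → 22:12 UTC.
Add 8 hours 6 minutes leg 2 → 06:18 UTC (Apr 8).
Add 7 hours and 56 minutes layover in Lisbon → 14:14 UTC.
Add 1 hour 55 minutes leg 3 → 16:09 UTC.
Cordova Station is UTC+10:30, so local arrival = 16:09 + 10:30 = 02:39 on Apr 9.

02:39 on Apr 9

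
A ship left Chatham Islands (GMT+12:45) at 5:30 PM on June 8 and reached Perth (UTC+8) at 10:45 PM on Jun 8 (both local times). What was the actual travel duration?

Departure in UTC: 5:30 PM − 12:45 = 4:45 AM on Jun 8.
Arrival in UTC: 10:45 PM − 8:00 = 2:45 PM on Jun 8.
Elapsed = 2:45 PM − 4:45 AM = 10 hours.

10 hours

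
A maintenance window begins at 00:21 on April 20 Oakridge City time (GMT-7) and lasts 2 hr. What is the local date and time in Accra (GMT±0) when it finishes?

09:21 on April 20

Convert start to UTC: 00:21 + 7:00 = 07:21 UTC on Apr 20.
Add 2 hours duration → 09:21 UTC.
Accra is UTC+0, so local end time is the same: 09:21 on Apr 20.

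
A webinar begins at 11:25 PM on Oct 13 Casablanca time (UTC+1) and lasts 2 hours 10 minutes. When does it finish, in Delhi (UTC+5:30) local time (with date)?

6:05 AM on October 14

Convert start to UTC: 11:25 PM − 1:00 = 10:25 PM UTC on Oct 13.
Add 2 hours and 10 minutes duration → 12:35 AM UTC (Oct 14).
Delhi is UTC+5:30, so local end time = 12:35 AM + 5:30 = 6:05 AM on Oct 14.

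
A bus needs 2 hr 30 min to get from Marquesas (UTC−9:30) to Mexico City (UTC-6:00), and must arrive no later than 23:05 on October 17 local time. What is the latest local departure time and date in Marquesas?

17:05 on October 17

Target arrival in UTC: 23:05 + 6:00 = 05:05 on Oct 18.
Subtract 2 hours and 30 minutes → departure 02:35 UTC on Oct 18.
Marquesas is UTC−9:30: 02:35 − 9:30 = 17:05 on Oct 17.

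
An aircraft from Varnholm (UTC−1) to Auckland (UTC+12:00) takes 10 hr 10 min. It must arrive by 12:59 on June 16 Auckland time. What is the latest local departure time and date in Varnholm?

13:49 on June 15

Target arrival in UTC: 12:59 − 12:00 = 00:59 on Jun 16.
Subtract 10 hours and 10 minutes → departure 14:49 UTC on Jun 15.
Varnholm is UTC−1:00: 14:49 − 1:00 = 13:49 on Jun 15.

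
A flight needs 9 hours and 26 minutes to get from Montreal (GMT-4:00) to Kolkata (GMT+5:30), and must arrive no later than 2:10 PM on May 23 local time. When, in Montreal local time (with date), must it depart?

Target arrival in UTC: 2:10 PM − 5:30 = 8:40 AM on May 23.
Subtract 9 hours 26 minutes → departure 11:14 PM UTC on May 22.
Montreal is UTC−4:00: 11:14 PM − 4:00 = 7:14 PM on May 22.

7:14 PM on May 22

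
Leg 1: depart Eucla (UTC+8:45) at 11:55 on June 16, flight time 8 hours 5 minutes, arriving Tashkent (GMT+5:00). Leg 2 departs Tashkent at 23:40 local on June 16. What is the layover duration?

7 hours 25 minutes

Convert departure to UTC: 11:55 − 8:45 = 03:10 UTC on Jun 16.
Add 8 hours and 5 minutes flight time → 11:15 UTC.
Tashkent is UTC+5:00, so local arrival = 11:15 + 5:00 = 16:15 on Jun 16.
Layover = 23:40 − 16:15 = 7 hours 25 minutes.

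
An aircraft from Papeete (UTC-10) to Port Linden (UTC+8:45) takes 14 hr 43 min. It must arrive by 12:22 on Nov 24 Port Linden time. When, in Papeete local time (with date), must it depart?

02:54 on November 23

Target arrival in UTC: 12:22 − 8:45 = 03:37 on Nov 24.
Subtract 14 hours 43 minutes → departure 12:54 UTC on Nov 23.
Papeete is UTC−10:00: 12:54 − 10:00 = 02:54 on Nov 23.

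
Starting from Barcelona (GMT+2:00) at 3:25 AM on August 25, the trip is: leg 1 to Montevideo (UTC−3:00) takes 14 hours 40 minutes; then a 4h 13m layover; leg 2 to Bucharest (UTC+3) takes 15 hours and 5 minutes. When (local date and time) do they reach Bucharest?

2:23 PM on Aug 26

Convert departure to UTC: 3:25 AM − 2:00 = 1:25 AM UTC on Aug 25.
Add 14 hours 40 minutes leg 1 → 4:05 PM UTC.
Add 4 hours and 13 minutes layover in Montevideo → 8:18 PM UTC.
Add 15 hours 5 minutes leg 2 → 11:23 AM UTC (Aug 26).
Bucharest is UTC+3:00, so local arrival = 11:23 AM + 3:00 = 2:23 PM on Aug 26.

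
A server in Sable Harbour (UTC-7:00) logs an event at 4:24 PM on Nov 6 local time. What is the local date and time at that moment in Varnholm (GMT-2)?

In UTC: 4:24 PM + 7:00 = 11:24 PM on Nov 6.
Varnholm is UTC−2:00: 11:24 PM − 2:00 = 9:24 PM on Nov 6.

9:24 PM on November 6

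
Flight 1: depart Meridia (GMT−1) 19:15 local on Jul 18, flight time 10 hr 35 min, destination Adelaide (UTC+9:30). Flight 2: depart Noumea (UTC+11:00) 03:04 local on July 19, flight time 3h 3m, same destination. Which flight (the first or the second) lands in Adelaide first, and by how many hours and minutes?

Flight 1 in UTC: 19:15 + 1:00 = 20:15 on Jul 18.
+10 hours 35 minutes → arrive 06:50 UTC on Jul 19.
Flight 2 in UTC: 03:04 − 11:00 = 16:04 on Jul 18.
+3 hours 3 minutes → arrive 19:07 UTC on Jul 18.
Flight 2 lands earlier by 11 hours 43 minutes.

the second, by 11 hours 43 minutes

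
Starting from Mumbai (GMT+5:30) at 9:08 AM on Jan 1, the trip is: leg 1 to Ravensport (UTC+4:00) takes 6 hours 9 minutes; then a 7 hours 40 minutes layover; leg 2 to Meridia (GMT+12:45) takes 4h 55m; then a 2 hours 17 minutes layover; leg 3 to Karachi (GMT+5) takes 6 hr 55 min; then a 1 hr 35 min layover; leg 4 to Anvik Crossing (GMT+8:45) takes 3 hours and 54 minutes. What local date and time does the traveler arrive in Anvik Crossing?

Convert departure to UTC: 9:08 AM − 5:30 = 3:38 AM UTC on Jan 1.
Add 6 hours and 9 minutes leg 1 → 9:47 AM UTC.
Add 7 hours 40 minutes layover in Ravensport → 5:27 PM UTC.
Add 4 hours and 55 minutes leg 2 → 10:22 PM UTC.
Add 2 hours 17 minutes layover in Meridia → 12:39 AM UTC (Jan 2).
Add 6 hours and 55 minutes leg 3 → 7:34 AM UTC.
Add 1 hour 35 minutes layover in Karachi → 9:09 AM UTC.
Add 3 hours and 54 minutes leg 4 → 1:03 PM UTC.
Anvik Crossing is UTC+8:45, so local arrival = 1:03 PM + 8:45 = 9:48 PM on Jan 2.

9:48 PM on January 2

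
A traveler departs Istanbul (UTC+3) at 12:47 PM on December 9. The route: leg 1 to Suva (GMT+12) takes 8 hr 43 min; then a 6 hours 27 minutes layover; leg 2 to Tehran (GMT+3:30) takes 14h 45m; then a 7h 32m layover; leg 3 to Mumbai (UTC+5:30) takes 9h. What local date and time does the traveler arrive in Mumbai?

Convert departure to UTC: 12:47 PM − 3:00 = 9:47 AM UTC on Dec 9.
Add 8 hours 43 minutes leg 1 → 6:30 PM UTC.
Add 6 hours and 27 minutes layover in Suva → 12:57 AM UTC (Dec 10).
Add 14 hours and 45 minutes leg 2 → 3:42 PM UTC.
Add 7 hours and 32 minutes layover in Tehran → 11:14 PM UTC.
Add 9 hours leg 3 → 8:14 AM UTC (Dec 11).
Mumbai is UTC+5:30, so local arrival = 8:14 AM + 5:30 = 1:44 PM on Dec 11.

1:44 PM on December 11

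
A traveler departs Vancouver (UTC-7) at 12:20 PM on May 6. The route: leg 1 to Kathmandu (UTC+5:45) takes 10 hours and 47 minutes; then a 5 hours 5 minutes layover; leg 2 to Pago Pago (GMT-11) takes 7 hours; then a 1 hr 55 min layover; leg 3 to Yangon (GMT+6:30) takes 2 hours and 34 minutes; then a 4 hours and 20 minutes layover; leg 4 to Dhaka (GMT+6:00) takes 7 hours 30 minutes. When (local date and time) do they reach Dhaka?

Convert departure to UTC: 12:20 PM + 7:00 = 7:20 PM UTC on May 6.
Add 10 hours and 47 minutes leg 1 → 6:07 AM UTC (May 7).
Add 5 hours 5 minutes layover in Kathmandu → 11:12 AM UTC.
Add 7 hours leg 2 → 6:12 PM UTC.
Add 1 hour 55 minutes layover in Pago Pago → 8:07 PM UTC.
Add 2 hours 34 minutes leg 3 → 10:41 PM UTC.
Add 4 hours 20 minutes layover in Yangon → 3:01 AM UTC (May 8).
Add 7 hours and 30 minutes leg 4 → 10:31 AM UTC.
Dhaka is UTC+6:00, so local arrival = 10:31 AM + 6:00 = 4:31 PM on May 8.

4:31 PM on May 8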